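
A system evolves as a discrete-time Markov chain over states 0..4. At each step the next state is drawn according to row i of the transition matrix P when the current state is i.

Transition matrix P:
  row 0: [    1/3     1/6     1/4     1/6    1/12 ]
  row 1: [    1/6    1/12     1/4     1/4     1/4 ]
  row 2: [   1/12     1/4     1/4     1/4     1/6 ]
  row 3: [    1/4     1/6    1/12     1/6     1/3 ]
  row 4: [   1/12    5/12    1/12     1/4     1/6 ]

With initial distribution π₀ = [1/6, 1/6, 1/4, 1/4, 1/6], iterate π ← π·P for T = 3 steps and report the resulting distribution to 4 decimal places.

π = [0.1831, 0.2150, 0.1796, 0.2167, 0.2056]

t=0: π = [0.1667, 0.1667, 0.2500, 0.2500, 0.1667]
t=1: π = [0.1806, 0.2153, 0.1806, 0.2153, 0.2083]
t=2: π = [0.1823, 0.2159, 0.1794, 0.2170, 0.2054]
t=3: π = [0.1831, 0.2150, 0.1796, 0.2167, 0.2056]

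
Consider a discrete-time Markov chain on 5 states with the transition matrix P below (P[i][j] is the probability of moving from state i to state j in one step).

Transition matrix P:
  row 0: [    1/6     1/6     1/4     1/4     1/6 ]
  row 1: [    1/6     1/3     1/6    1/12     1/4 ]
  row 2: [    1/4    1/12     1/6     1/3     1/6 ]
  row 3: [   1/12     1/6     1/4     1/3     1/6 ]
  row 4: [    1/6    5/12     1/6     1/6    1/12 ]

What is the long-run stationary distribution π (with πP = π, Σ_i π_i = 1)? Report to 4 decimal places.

Balance equations π_j = Σ_i π_i·P[i][j]:
  π_0 = 1/6·π_0 + 1/6·π_1 + 1/4·π_2 + 1/12·π_3 + 1/6·π_4
  π_1 = 1/6·π_0 + 1/3·π_1 + 1/12·π_2 + 1/6·π_3 + 5/12·π_4
  π_2 = 1/4·π_0 + 1/6·π_1 + 1/6·π_2 + 1/4·π_3 + 1/6·π_4
  π_3 = 1/4·π_0 + 1/12·π_1 + 1/3·π_2 + 1/3·π_3 + 1/6·π_4
  normalize: π_0 + π_1 + π_2 + π_3 + π_4 = 1
Solving the linear system gives exactly π = [2951/18007, 379/1637, 327/1637, 4199/18007, 281/1637].

π = [0.1639, 0.2315, 0.1998, 0.2332, 0.1717]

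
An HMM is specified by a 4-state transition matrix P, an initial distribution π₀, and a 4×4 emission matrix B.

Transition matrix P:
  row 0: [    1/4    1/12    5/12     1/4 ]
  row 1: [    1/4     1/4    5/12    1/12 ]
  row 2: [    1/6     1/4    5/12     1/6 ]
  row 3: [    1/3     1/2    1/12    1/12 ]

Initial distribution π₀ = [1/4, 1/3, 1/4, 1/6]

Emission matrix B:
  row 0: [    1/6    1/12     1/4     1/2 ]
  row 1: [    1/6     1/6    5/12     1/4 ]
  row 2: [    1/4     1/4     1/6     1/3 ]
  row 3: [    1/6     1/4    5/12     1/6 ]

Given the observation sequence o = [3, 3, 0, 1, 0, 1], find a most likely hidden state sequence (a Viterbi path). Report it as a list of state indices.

path = [0, 2, 2, 2, 2, 2]

t=0: δ = [1.250e-01, 8.333e-02, 8.333e-02, 2.778e-02]  (obs o_0=3)
t=1: δ = [1.562e-02, 5.208e-03, 1.736e-02, 5.208e-03]  ψ = [0, 1, 0, 0]  (obs o_1=3)
t=2: δ = [6.510e-04, 7.234e-04, 1.808e-03, 6.510e-04]  ψ = [0, 2, 2, 0]  (obs o_2=0)
t=3: δ = [2.512e-05, 7.535e-05, 1.884e-04, 7.535e-05]  ψ = [2, 2, 2, 2]  (obs o_3=1)
t=4: δ = [5.233e-06, 7.849e-06, 1.962e-05, 5.233e-06]  ψ = [2, 2, 2, 2]  (obs o_4=0)
t=5: δ = [2.725e-07, 8.176e-07, 2.044e-06, 8.176e-07]  ψ = [2, 2, 2, 2]  (obs o_5=1)
backtrack: best end state = 2; path = [0, 2, 2, 2, 2, 2]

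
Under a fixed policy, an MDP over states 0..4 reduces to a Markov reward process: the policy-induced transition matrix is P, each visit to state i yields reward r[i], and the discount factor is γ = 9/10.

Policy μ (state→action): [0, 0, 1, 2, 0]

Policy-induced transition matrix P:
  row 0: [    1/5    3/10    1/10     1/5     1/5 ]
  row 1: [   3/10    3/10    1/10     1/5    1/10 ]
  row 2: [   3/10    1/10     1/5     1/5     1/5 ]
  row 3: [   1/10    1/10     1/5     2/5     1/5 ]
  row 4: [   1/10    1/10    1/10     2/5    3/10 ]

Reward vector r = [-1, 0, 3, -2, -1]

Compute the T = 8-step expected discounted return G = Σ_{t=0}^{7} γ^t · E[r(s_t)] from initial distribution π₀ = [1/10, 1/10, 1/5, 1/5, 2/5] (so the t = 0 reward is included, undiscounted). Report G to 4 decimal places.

G = -2.9657

t=0: π = [0.1000, 0.1000, 0.2000, 0.2000, 0.4000], E[r] = -0.3000, γ^t·E[r] = -0.300000, running G = -0.300000
t=1: π = [0.1700, 0.1400, 0.1400, 0.3200, 0.2300], E[r] = -0.6200, γ^t·E[r] = -0.558000, running G = -0.858000
t=2: π = [0.1730, 0.1620, 0.1460, 0.3100, 0.2090], E[r] = -0.5640, γ^t·E[r] = -0.456840, running G = -1.314840
t=3: π = [0.1789, 0.1670, 0.1456, 0.3038, 0.2047], E[r] = -0.5544, γ^t·E[r] = -0.404158, running G = -1.718998
t=4: π = [0.1804, 0.1692, 0.1449, 0.3017, 0.2038], E[r] = -0.5528, γ^t·E[r] = -0.362666, running G = -2.081663
t=5: π = [0.1809, 0.1699, 0.1447, 0.3011, 0.2035], E[r] = -0.5525, γ^t·E[r] = -0.326258, running G = -2.407921
t=6: π = [0.1810, 0.1702, 0.1446, 0.3009, 0.2034], E[r] = -0.5525, γ^t·E[r] = -0.293595, running G = -2.701516
t=7: π = [0.1810, 0.1702, 0.1445, 0.3009, 0.2033], E[r] = -0.5524, γ^t·E[r] = -0.264224, running G = -2.965740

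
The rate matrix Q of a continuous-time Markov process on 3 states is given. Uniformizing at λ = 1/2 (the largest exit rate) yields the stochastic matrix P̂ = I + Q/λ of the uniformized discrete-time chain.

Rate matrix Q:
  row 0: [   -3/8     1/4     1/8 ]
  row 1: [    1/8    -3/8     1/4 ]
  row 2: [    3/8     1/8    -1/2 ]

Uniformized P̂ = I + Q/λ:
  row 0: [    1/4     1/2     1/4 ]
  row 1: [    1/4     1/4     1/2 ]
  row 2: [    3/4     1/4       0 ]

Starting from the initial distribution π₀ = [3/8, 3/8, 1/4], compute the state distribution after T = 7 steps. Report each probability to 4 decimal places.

t=0: π = [0.3750, 0.3750, 0.2500]
t=1: π = [0.3750, 0.3438, 0.2813]
t=2: π = [0.3906, 0.3438, 0.2656]
t=3: π = [0.3828, 0.3477, 0.2695]
t=4: π = [0.3848, 0.3457, 0.2695]
t=5: π = [0.3848, 0.3462, 0.2690]
t=6: π = [0.3845, 0.3462, 0.2693]
t=7: π = [0.3846, 0.3461, 0.2692]

π = [0.3846, 0.3461, 0.2692]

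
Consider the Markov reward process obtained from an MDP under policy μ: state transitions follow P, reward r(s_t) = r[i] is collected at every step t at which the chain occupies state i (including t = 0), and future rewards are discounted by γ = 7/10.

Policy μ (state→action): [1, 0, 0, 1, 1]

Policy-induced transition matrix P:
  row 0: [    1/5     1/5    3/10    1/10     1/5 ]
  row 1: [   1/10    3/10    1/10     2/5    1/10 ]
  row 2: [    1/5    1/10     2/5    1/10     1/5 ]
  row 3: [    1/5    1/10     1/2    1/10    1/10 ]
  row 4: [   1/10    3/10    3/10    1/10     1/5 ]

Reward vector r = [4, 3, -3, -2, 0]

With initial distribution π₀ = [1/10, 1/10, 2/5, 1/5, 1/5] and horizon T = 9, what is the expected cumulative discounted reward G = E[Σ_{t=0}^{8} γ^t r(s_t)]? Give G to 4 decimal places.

G = -1.1088

t=0: π = [0.1000, 0.1000, 0.4000, 0.2000, 0.2000], E[r] = -0.9000, γ^t·E[r] = -0.900000, running G = -0.900000
t=1: π = [0.1700, 0.1700, 0.3600, 0.1300, 0.1700], E[r] = -0.1500, γ^t·E[r] = -0.105000, running G = -1.005000
t=2: π = [0.1660, 0.1850, 0.3280, 0.1510, 0.1700], E[r] = -0.0670, γ^t·E[r] = -0.032830, running G = -1.037830
t=3: π = [0.1645, 0.1876, 0.3260, 0.1555, 0.1664], E[r] = -0.0682, γ^t·E[r] = -0.023393, running G = -1.061223
t=4: π = [0.1646, 0.1873, 0.3262, 0.1563, 0.1657], E[r] = -0.0710, γ^t·E[r] = -0.017035, running G = -1.078258
t=5: π = [0.1647, 0.1870, 0.3264, 0.1562, 0.1656], E[r] = -0.0717, γ^t·E[r] = -0.012043, running G = -1.090301
t=6: π = [0.1647, 0.1870, 0.3265, 0.1561, 0.1657], E[r] = -0.0717, γ^t·E[r] = -0.008433, running G = -1.098734
t=7: π = [0.1647, 0.1870, 0.3265, 0.1561, 0.1657], E[r] = -0.0717, γ^t·E[r] = -0.005901, running G = -1.104635
t=8: π = [0.1647, 0.1870, 0.3265, 0.1561, 0.1657], E[r] = -0.0716, γ^t·E[r] = -0.004130, running G = -1.108765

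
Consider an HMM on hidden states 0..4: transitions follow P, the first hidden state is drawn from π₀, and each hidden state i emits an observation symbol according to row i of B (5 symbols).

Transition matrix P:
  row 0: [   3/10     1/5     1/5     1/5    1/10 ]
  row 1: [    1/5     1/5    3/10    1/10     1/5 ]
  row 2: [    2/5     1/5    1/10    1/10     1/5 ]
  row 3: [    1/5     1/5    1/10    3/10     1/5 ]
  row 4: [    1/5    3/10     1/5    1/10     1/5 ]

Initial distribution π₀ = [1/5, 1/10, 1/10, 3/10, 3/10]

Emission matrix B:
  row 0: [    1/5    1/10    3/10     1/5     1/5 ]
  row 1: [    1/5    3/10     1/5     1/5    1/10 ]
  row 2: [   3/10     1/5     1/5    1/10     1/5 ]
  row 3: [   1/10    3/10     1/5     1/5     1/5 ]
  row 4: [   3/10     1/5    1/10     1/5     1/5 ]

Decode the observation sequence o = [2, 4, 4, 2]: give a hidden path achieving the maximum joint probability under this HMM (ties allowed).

t=0: δ = [6.000e-02, 2.000e-02, 2.000e-02, 6.000e-02, 3.000e-02]  (obs o_0=2)
t=1: δ = [3.600e-03, 1.200e-03, 2.400e-03, 3.600e-03, 2.400e-03]  ψ = [0, 0, 0, 3, 3]  (obs o_1=4)
t=2: δ = [2.160e-04, 7.200e-05, 1.440e-04, 2.160e-04, 1.440e-04]  ψ = [0, 0, 0, 3, 3]  (obs o_2=4)
t=3: δ = [1.944e-05, 8.640e-06, 8.640e-06, 1.296e-05, 4.320e-06]  ψ = [0, 0, 0, 3, 3]  (obs o_3=2)
backtrack: best end state = 0; path = [0, 0, 0, 0]

path = [0, 0, 0, 0]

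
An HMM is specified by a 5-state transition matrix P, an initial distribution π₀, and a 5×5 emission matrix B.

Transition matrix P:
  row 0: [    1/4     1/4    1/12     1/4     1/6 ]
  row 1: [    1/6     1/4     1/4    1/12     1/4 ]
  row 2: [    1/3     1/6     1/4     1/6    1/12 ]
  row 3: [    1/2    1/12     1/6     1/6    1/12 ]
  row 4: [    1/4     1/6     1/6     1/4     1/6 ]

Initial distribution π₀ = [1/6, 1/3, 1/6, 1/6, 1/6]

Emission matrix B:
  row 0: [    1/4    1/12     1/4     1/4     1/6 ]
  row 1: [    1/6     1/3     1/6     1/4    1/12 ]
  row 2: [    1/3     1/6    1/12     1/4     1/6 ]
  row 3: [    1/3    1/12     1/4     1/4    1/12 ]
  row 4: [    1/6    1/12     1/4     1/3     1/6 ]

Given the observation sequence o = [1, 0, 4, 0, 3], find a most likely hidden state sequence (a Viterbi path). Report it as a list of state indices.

path = [1, 2, 0, 3, 0]

t=0: δ = [1.389e-02, 1.111e-01, 2.778e-02, 1.389e-02, 1.389e-02]  (obs o_0=1)
t=1: δ = [4.630e-03, 4.630e-03, 9.259e-03, 3.086e-03, 4.630e-03]  ψ = [1, 1, 1, 1, 1]  (obs o_1=0)
t=2: δ = [5.144e-04, 1.286e-04, 3.858e-04, 1.286e-04, 1.929e-04]  ψ = [2, 2, 2, 2, 1]  (obs o_2=4)
t=3: δ = [3.215e-05, 2.143e-05, 3.215e-05, 4.287e-05, 1.429e-05]  ψ = [0, 0, 2, 0, 0]  (obs o_3=0)
t=4: δ = [5.358e-06, 2.009e-06, 2.009e-06, 2.009e-06, 1.786e-06]  ψ = [3, 0, 2, 0, 0]  (obs o_4=3)
backtrack: best end state = 0; path = [1, 2, 0, 3, 0]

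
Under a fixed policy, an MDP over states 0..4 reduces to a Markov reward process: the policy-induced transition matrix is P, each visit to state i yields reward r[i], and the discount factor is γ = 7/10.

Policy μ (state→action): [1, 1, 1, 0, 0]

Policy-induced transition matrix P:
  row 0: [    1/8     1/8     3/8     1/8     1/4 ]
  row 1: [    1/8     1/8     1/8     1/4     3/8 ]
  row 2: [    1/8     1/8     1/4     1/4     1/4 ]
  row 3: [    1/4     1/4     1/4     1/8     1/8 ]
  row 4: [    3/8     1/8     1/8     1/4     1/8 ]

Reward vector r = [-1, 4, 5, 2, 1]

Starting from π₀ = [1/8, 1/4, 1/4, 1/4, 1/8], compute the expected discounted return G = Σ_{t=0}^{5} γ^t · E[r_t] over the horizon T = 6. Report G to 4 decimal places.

G = 6.9389

t=0: π = [0.1250, 0.2500, 0.2500, 0.2500, 0.1250], E[r] = 2.7500, γ^t·E[r] = 2.750000, running G = 2.750000
t=1: π = [0.1875, 0.1563, 0.2188, 0.2031, 0.2344], E[r] = 2.1719, γ^t·E[r] = 1.520313, running G = 4.270313
t=2: π = [0.2090, 0.1504, 0.2246, 0.2012, 0.2148], E[r] = 2.1328, γ^t·E[r] = 1.045078, running G = 5.315391
t=3: π = [0.2039, 0.1501, 0.2305, 0.1987, 0.2168], E[r] = 2.1633, γ^t·E[r] = 0.742022, running G = 6.057413
t=4: π = [0.2040, 0.1498, 0.2296, 0.1997, 0.2168], E[r] = 2.1596, γ^t·E[r] = 0.518514, running G = 6.575927
t=5: π = [0.2042, 0.1500, 0.2297, 0.1995, 0.2167], E[r] = 2.1598, γ^t·E[r] = 0.362992, running G = 6.938919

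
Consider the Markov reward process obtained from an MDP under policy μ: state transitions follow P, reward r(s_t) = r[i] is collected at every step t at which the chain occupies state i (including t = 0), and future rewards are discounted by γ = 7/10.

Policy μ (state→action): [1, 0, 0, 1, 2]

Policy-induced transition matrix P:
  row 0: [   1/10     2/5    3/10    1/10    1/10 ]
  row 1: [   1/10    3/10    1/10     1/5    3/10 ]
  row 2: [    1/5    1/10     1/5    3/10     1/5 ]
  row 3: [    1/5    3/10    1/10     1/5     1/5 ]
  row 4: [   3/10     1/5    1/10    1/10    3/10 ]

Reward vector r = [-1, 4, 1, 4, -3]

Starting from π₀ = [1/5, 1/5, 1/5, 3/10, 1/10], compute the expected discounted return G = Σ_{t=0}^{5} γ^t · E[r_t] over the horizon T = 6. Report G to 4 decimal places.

t=0: π = [0.2000, 0.2000, 0.2000, 0.3000, 0.1000], E[r] = 1.7000, γ^t·E[r] = 1.700000, running G = 1.700000
t=1: π = [0.1700, 0.2700, 0.1600, 0.1900, 0.2100], E[r] = 1.2000, γ^t·E[r] = 0.840000, running G = 2.540000
t=2: π = [0.1770, 0.2640, 0.1500, 0.1780, 0.2310], E[r] = 1.0480, γ^t·E[r] = 0.513520, running G = 3.053520
t=3: π = [0.1790, 0.2646, 0.1504, 0.1742, 0.2318], E[r] = 1.0312, γ^t·E[r] = 0.353702, running G = 3.407222
t=4: π = [0.1788, 0.2646, 0.1508, 0.1740, 0.2317], E[r] = 1.0312, γ^t·E[r] = 0.247591, running G = 3.654813
t=5: π = [0.1788, 0.2645, 0.1508, 0.1740, 0.2318], E[r] = 1.0310, γ^t·E[r] = 0.173284, running G = 3.828097

G = 3.8281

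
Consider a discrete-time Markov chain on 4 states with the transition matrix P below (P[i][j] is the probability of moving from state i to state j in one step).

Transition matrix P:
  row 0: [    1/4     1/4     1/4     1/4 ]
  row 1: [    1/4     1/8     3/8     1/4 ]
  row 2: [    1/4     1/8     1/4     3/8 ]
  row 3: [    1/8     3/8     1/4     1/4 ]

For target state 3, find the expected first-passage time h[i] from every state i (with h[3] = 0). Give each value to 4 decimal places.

h = [3.5181, 3.4699, 3.0843, 0.0000]

First-step conditioning: h[3] = 0; for i ≠ 3, h[i] = 1 + Σ_k P[i][k]·h[k].
  h[0] = 1 + 1/4·h[0] + 1/4·h[1] + 1/4·h[2]
  h[1] = 1 + 1/4·h[0] + 1/8·h[1] + 3/8·h[2]
  h[2] = 1 + 1/4·h[0] + 1/8·h[1] + 1/4·h[2]
Solving the 3×3 linear system over states ≠ 3 gives exactly h = [292/83, 288/83, 256/83, 0] (h[3] = 0 is the target).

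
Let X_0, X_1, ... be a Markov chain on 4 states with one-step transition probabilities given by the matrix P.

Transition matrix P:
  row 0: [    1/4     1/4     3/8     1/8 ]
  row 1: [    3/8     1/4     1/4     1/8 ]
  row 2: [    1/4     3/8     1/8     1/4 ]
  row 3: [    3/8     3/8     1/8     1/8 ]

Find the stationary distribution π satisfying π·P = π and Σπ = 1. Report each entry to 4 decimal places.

π = [0.3068, 0.2992, 0.2391, 0.1549]

Balance equations π_j = Σ_i π_i·P[i][j]:
  π_0 = 1/4·π_0 + 3/8·π_1 + 1/4·π_2 + 3/8·π_3
  π_1 = 1/4·π_0 + 1/4·π_1 + 3/8·π_2 + 3/8·π_3
  π_2 = 3/8·π_0 + 1/4·π_1 + 1/8·π_2 + 1/8·π_3
  normalize: π_0 + π_1 + π_2 + π_3 = 1
Solving the linear system gives exactly π = [204/665, 199/665, 159/665, 103/665].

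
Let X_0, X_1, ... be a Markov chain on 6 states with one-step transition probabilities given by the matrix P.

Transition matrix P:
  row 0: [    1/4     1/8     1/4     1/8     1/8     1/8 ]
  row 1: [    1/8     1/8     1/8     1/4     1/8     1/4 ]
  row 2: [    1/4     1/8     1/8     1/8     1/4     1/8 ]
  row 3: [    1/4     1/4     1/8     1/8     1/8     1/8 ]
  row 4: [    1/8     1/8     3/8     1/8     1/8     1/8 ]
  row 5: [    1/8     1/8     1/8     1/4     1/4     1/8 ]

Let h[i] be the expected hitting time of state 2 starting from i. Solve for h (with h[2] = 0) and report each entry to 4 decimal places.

First-step conditioning: h[2] = 0; for i ≠ 2, h[i] = 1 + Σ_k P[i][k]·h[k].
  h[0] = 1 + 1/4·h[0] + 1/8·h[1] + 1/8·h[3] + 1/8·h[4] + 1/8·h[5]
  h[1] = 1 + 1/8·h[0] + 1/8·h[1] + 1/4·h[3] + 1/8·h[4] + 1/4·h[5]
  h[3] = 1 + 1/4·h[0] + 1/4·h[1] + 1/8·h[3] + 1/8·h[4] + 1/8·h[5]
  h[4] = 1 + 1/8·h[0] + 1/8·h[1] + 1/8·h[3] + 1/8·h[4] + 1/8·h[5]
  h[5] = 1 + 1/8·h[0] + 1/8·h[1] + 1/4·h[3] + 1/4·h[4] + 1/8·h[5]
Solving the 5×5 linear system over states ≠ 2 gives exactly h = [32192/6815, 37312/6815, 0, 36856/6815, 28168/6815, 36296/6815] (h[2] = 0 is the target).

h = [4.7237, 5.4750, 0.0000, 5.4081, 4.1332, 5.3259]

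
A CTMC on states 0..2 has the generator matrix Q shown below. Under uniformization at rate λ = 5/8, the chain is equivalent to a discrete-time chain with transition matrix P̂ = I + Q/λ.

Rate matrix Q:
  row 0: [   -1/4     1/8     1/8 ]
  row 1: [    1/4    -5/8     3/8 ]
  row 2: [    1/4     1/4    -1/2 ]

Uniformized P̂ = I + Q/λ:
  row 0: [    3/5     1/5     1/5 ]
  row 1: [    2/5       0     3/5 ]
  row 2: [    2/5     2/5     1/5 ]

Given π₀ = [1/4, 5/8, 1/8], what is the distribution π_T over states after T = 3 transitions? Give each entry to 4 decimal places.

π = [0.4980, 0.1940, 0.3080]

t=0: π = [0.2500, 0.6250, 0.1250]
t=1: π = [0.4500, 0.1000, 0.4500]
t=2: π = [0.4900, 0.2700, 0.2400]
t=3: π = [0.4980, 0.1940, 0.3080]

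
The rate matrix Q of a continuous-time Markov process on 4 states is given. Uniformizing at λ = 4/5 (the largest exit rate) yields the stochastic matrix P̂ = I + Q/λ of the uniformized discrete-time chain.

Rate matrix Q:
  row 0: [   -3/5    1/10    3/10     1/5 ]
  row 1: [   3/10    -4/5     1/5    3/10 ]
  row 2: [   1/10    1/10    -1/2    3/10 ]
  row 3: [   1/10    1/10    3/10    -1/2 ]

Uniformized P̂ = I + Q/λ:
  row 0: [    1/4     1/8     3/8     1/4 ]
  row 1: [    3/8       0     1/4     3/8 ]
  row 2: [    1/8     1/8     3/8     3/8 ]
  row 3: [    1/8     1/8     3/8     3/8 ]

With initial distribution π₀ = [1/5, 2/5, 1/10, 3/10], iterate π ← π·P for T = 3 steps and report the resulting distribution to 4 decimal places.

π = [0.1758, 0.1105, 0.3605, 0.3531]

t=0: π = [0.2000, 0.4000, 0.1000, 0.3000]
t=1: π = [0.2500, 0.0750, 0.3250, 0.3500]
t=2: π = [0.1750, 0.1156, 0.3656, 0.3438]
t=3: π = [0.1758, 0.1105, 0.3605, 0.3531]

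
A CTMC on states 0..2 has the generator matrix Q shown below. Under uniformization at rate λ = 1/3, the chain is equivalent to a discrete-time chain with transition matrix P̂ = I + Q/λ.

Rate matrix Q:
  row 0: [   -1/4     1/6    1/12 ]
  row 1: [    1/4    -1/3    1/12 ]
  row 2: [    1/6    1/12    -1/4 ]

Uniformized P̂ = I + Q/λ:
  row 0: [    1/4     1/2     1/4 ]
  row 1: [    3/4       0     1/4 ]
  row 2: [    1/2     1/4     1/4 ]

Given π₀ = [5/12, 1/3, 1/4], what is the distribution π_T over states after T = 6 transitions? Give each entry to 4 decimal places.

t=0: π = [0.4167, 0.3333, 0.2500]
t=1: π = [0.4792, 0.2708, 0.2500]
t=2: π = [0.4479, 0.3021, 0.2500]
t=3: π = [0.4635, 0.2865, 0.2500]
t=4: π = [0.4557, 0.2943, 0.2500]
t=5: π = [0.4596, 0.2904, 0.2500]
t=6: π = [0.4577, 0.2923, 0.2500]

π = [0.4577, 0.2923, 0.2500]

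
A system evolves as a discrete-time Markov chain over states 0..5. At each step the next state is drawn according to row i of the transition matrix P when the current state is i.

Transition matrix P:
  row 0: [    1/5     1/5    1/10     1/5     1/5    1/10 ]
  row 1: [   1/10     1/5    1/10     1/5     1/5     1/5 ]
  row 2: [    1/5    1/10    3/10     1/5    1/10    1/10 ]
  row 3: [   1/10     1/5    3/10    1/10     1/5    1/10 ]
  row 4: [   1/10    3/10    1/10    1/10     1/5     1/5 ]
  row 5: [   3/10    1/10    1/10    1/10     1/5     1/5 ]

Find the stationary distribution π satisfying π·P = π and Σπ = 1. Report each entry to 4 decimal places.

π = [0.1630, 0.1869, 0.1628, 0.1513, 0.1837, 0.1523]

Balance equations π_j = Σ_i π_i·P[i][j]:
  π_0 = 1/5·π_0 + 1/10·π_1 + 1/5·π_2 + 1/10·π_3 + 1/10·π_4 + 3/10·π_5
  π_1 = 1/5·π_0 + 1/5·π_1 + 1/10·π_2 + 1/5·π_3 + 3/10·π_4 + 1/10·π_5
  π_2 = 1/10·π_0 + 1/10·π_1 + 3/10·π_2 + 3/10·π_3 + 1/10·π_4 + 1/10·π_5
  π_3 = 1/5·π_0 + 1/5·π_1 + 1/5·π_2 + 1/10·π_3 + 1/10·π_4 + 1/10·π_5
  π_4 = 1/5·π_0 + 1/5·π_1 + 1/10·π_2 + 1/5·π_3 + 1/5·π_4 + 1/5·π_5
  normalize: π_0 + π_1 + π_2 + π_3 + π_4 + π_5 = 1
Solving the linear system gives exactly π = [15/92, 7461/39928, 6501/39928, 755/4991, 14671/79856, 12161/79856].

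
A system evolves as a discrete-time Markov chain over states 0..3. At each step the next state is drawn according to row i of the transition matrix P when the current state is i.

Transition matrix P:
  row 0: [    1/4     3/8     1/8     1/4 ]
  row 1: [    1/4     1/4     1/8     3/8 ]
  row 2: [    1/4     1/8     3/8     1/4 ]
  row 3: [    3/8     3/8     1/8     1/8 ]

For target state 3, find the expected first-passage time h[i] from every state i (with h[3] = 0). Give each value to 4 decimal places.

First-step conditioning: h[3] = 0; for i ≠ 3, h[i] = 1 + Σ_k P[i][k]·h[k].
  h[0] = 1 + 1/4·h[0] + 3/8·h[1] + 1/8·h[2]
  h[1] = 1 + 1/4·h[0] + 1/4·h[1] + 1/8·h[2]
  h[2] = 1 + 1/4·h[0] + 1/8·h[1] + 3/8·h[2]
Solving the 3×3 linear system over states ≠ 3 gives exactly h = [108/31, 96/31, 112/31, 0] (h[3] = 0 is the target).

h = [3.4839, 3.0968, 3.6129, 0.0000]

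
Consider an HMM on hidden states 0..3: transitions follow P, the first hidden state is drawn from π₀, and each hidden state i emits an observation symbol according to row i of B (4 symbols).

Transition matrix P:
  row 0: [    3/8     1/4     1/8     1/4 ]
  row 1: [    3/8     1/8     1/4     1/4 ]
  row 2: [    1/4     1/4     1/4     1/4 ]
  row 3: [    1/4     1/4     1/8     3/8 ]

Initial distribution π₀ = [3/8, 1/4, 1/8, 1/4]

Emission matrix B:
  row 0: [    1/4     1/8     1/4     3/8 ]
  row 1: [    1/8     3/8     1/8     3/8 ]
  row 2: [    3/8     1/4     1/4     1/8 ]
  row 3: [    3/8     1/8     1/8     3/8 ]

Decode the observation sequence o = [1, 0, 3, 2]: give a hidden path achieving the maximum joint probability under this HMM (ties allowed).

t=0: δ = [4.688e-02, 9.375e-02, 3.125e-02, 3.125e-02]  (obs o_0=1)
t=1: δ = [8.789e-03, 1.465e-03, 8.789e-03, 8.789e-03]  ψ = [1, 0, 1, 1]  (obs o_1=0)
t=2: δ = [1.236e-03, 8.240e-04, 2.747e-04, 1.236e-03]  ψ = [0, 0, 2, 3]  (obs o_2=3)
t=3: δ = [1.159e-04, 3.862e-05, 5.150e-05, 5.794e-05]  ψ = [0, 0, 1, 3]  (obs o_3=2)
backtrack: best end state = 0; path = [1, 0, 0, 0]

path = [1, 0, 0, 0]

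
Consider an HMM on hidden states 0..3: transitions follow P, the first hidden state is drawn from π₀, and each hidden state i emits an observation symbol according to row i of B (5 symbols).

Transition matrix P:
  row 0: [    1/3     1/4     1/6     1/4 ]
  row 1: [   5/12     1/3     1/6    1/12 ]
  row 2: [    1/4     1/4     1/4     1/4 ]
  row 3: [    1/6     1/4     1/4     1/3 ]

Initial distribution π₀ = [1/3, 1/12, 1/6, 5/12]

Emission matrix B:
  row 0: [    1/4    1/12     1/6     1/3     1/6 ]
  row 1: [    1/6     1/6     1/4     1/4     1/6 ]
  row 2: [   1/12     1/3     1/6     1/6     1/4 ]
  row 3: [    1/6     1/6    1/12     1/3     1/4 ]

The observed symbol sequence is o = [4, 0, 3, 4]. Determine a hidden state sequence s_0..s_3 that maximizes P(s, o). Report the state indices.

t=0: δ = [5.556e-02, 1.389e-02, 4.167e-02, 1.042e-01]  (obs o_0=4)
t=1: δ = [4.630e-03, 4.340e-03, 2.170e-03, 5.787e-03]  ψ = [0, 3, 3, 3]  (obs o_1=0)
t=2: δ = [6.028e-04, 3.617e-04, 2.411e-04, 6.430e-04]  ψ = [1, 1, 3, 3]  (obs o_2=3)
t=3: δ = [3.349e-05, 2.679e-05, 4.019e-05, 5.358e-05]  ψ = [0, 3, 3, 3]  (obs o_3=4)
backtrack: best end state = 3; path = [3, 3, 3, 3]

path = [3, 3, 3, 3]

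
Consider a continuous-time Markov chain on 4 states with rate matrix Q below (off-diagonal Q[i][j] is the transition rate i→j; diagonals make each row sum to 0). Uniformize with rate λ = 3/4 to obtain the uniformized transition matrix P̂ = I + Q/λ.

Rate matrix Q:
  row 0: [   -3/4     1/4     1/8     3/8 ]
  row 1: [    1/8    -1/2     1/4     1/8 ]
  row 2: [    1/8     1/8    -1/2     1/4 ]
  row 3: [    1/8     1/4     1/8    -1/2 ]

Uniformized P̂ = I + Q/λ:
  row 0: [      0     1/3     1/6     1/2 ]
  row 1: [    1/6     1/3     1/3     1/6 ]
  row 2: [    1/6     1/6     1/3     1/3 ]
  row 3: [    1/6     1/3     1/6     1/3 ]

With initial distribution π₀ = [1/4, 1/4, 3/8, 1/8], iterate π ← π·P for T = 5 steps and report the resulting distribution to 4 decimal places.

π = [0.1428, 0.2903, 0.2581, 0.3088]

t=0: π = [0.2500, 0.2500, 0.3750, 0.1250]
t=1: π = [0.1250, 0.2708, 0.2708, 0.3333]
t=2: π = [0.1458, 0.2882, 0.2569, 0.3090]
t=3: π = [0.1424, 0.2905, 0.2575, 0.3096]
t=4: π = [0.1429, 0.2904, 0.2580, 0.3086]
t=5: π = [0.1428, 0.2903, 0.2581, 0.3088]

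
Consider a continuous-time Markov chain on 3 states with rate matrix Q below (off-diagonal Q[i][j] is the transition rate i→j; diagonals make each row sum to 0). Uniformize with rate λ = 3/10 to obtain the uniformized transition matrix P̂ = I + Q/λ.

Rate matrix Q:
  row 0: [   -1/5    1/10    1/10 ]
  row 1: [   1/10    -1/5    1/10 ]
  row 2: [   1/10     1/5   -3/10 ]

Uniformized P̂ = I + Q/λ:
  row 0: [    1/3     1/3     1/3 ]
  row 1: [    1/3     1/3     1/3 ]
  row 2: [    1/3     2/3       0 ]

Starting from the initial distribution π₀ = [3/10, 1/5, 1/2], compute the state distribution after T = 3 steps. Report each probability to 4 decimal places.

π = [0.3333, 0.4259, 0.2407]

t=0: π = [0.3000, 0.2000, 0.5000]
t=1: π = [0.3333, 0.5000, 0.1667]
t=2: π = [0.3333, 0.3889, 0.2778]
t=3: π = [0.3333, 0.4259, 0.2407]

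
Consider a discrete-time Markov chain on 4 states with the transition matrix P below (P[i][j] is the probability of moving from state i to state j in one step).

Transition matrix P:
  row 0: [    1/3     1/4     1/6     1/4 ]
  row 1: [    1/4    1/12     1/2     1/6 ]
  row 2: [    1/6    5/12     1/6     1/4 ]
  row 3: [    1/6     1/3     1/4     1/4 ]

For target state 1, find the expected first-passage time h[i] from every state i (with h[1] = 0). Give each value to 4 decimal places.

h = [3.3103, 0.0000, 2.7586, 2.9885]

First-step conditioning: h[1] = 0; for i ≠ 1, h[i] = 1 + Σ_k P[i][k]·h[k].
  h[0] = 1 + 1/3·h[0] + 1/6·h[2] + 1/4·h[3]
  h[2] = 1 + 1/6·h[0] + 1/6·h[2] + 1/4·h[3]
  h[3] = 1 + 1/6·h[0] + 1/4·h[2] + 1/4·h[3]
Solving the 3×3 linear system over states ≠ 1 gives exactly h = [96/29, 0, 80/29, 260/87] (h[1] = 0 is the target).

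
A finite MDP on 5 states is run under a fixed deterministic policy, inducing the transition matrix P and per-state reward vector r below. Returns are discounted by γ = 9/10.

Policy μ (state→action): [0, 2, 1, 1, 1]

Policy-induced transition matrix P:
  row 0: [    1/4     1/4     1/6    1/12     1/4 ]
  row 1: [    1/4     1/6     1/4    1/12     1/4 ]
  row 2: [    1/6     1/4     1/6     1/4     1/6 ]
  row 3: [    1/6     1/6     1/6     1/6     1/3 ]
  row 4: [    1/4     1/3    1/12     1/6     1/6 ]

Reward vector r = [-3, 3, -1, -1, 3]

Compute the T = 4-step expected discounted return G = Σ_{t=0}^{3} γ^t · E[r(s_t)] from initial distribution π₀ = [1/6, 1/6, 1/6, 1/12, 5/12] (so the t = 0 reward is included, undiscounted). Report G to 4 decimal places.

t=0: π = [0.1667, 0.1667, 0.1667, 0.0833, 0.4167], E[r] = 1.0000, γ^t·E[r] = 1.000000, running G = 1.000000
t=1: π = [0.2292, 0.2639, 0.1458, 0.1528, 0.2083], E[r] = 0.4306, γ^t·E[r] = 0.387500, running G = 1.387500
t=2: π = [0.2251, 0.2326, 0.1713, 0.1377, 0.2332], E[r] = 0.4132, γ^t·E[r] = 0.334688, running G = 1.722188
t=3: π = [0.2242, 0.2386, 0.1666, 0.1428, 0.2278], E[r] = 0.4169, γ^t·E[r] = 0.303891, running G = 2.026078

G = 2.0261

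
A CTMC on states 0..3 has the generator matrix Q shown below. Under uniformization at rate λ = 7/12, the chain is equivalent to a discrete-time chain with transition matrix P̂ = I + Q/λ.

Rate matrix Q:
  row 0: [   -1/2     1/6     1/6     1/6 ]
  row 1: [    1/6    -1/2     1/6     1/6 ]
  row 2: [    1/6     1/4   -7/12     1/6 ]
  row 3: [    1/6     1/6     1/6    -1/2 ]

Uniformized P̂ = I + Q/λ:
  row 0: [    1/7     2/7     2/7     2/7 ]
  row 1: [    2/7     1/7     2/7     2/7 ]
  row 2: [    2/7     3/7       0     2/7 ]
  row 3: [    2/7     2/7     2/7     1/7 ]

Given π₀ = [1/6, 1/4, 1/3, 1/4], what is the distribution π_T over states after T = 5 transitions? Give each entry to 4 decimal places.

π = [0.2500, 0.2780, 0.2220, 0.2500]

t=0: π = [0.1667, 0.2500, 0.3333, 0.2500]
t=1: π = [0.2619, 0.2976, 0.1905, 0.2500]
t=2: π = [0.2483, 0.2704, 0.2313, 0.2500]
t=3: π = [0.2502, 0.2801, 0.2196, 0.2500]
t=4: π = [0.2500, 0.2771, 0.2230, 0.2500]
t=5: π = [0.2500, 0.2780, 0.2220, 0.2500]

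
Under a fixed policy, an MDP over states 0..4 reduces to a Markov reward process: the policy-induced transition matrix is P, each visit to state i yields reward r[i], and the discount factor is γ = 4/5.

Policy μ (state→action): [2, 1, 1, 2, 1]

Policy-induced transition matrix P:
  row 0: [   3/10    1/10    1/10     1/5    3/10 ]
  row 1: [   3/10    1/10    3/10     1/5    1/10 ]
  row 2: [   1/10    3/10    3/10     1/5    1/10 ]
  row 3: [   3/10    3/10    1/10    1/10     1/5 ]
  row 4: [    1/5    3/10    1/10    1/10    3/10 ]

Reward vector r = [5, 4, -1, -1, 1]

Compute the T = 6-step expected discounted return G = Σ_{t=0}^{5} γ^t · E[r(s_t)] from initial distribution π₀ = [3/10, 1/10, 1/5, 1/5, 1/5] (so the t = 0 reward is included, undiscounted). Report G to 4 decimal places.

t=0: π = [0.3000, 0.1000, 0.2000, 0.2000, 0.2000], E[r] = 1.7000, γ^t·E[r] = 1.700000, running G = 1.700000
t=1: π = [0.2400, 0.2200, 0.1600, 0.1600, 0.2200], E[r] = 1.9800, γ^t·E[r] = 1.584000, running G = 3.284000
t=2: π = [0.2460, 0.2080, 0.1760, 0.1620, 0.2080], E[r] = 1.9320, γ^t·E[r] = 1.236480, running G = 4.520480
t=3: π = [0.2440, 0.2092, 0.1768, 0.1630, 0.2070], E[r] = 1.9240, γ^t·E[r] = 0.985088, running G = 5.505568
t=4: π = [0.2439, 0.2094, 0.1772, 0.1630, 0.2065], E[r] = 1.9234, γ^t·E[r] = 0.787841, running G = 6.293409
t=5: π = [0.2439, 0.2093, 0.1773, 0.1631, 0.2064], E[r] = 1.9229, γ^t·E[r] = 0.630108, running G = 6.923517

G = 6.9235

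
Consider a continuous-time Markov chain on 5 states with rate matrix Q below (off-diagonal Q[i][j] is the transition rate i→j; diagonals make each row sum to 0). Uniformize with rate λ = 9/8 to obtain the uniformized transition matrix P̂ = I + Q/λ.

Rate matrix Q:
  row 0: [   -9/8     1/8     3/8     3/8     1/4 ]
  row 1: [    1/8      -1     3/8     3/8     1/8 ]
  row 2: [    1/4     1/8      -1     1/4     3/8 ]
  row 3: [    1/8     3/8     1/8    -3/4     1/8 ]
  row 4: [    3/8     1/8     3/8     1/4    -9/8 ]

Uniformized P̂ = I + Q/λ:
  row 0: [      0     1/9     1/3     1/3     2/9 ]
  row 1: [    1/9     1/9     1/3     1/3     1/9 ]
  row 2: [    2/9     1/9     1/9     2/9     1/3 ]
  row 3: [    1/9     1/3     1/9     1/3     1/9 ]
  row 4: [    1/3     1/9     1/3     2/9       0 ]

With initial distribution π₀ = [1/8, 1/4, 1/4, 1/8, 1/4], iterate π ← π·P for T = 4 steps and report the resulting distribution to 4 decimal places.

t=0: π = [0.1250, 0.2500, 0.2500, 0.1250, 0.2500]
t=1: π = [0.1806, 0.1389, 0.2500, 0.2778, 0.1528]
t=2: π = [0.1528, 0.1728, 0.2160, 0.2886, 0.1698]
t=3: π = [0.1559, 0.1752, 0.2212, 0.2905, 0.1572]
t=4: π = [0.1533, 0.1757, 0.2196, 0.2913, 0.1601]

π = [0.1533, 0.1757, 0.2196, 0.2913, 0.1601]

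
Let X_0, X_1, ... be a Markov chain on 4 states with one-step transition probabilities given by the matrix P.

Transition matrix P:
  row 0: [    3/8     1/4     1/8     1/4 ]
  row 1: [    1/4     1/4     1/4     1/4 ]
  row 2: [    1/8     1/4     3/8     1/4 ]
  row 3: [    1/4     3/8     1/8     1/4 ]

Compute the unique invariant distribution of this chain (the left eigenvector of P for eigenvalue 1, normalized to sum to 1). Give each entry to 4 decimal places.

Balance equations π_j = Σ_i π_i·P[i][j]:
  π_0 = 3/8·π_0 + 1/4·π_1 + 1/8·π_2 + 1/4·π_3
  π_1 = 1/4·π_0 + 1/4·π_1 + 1/4·π_2 + 3/8·π_3
  π_2 = 1/8·π_0 + 1/4·π_1 + 3/8·π_2 + 1/8·π_3
  normalize: π_0 + π_1 + π_2 + π_3 = 1
Solving the linear system gives exactly π = [49/192, 9/32, 41/192, 1/4].

π = [0.2552, 0.2813, 0.2135, 0.2500]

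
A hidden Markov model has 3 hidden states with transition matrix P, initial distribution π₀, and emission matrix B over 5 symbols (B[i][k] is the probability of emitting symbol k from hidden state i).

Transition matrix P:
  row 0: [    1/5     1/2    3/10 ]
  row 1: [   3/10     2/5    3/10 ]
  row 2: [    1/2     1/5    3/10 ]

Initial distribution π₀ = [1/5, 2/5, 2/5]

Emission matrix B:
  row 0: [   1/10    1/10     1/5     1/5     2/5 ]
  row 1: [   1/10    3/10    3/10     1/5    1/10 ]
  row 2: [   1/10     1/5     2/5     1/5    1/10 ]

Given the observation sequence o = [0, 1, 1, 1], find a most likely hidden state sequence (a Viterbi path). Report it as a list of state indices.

t=0: δ = [2.000e-02, 4.000e-02, 4.000e-02]  (obs o_0=0)
t=1: δ = [2.000e-03, 4.800e-03, 2.400e-03]  ψ = [2, 1, 1]  (obs o_1=1)
t=2: δ = [1.440e-04, 5.760e-04, 2.880e-04]  ψ = [1, 1, 1]  (obs o_2=1)
t=3: δ = [1.728e-05, 6.912e-05, 3.456e-05]  ψ = [1, 1, 1]  (obs o_3=1)
backtrack: best end state = 1; path = [1, 1, 1, 1]

path = [1, 1, 1, 1]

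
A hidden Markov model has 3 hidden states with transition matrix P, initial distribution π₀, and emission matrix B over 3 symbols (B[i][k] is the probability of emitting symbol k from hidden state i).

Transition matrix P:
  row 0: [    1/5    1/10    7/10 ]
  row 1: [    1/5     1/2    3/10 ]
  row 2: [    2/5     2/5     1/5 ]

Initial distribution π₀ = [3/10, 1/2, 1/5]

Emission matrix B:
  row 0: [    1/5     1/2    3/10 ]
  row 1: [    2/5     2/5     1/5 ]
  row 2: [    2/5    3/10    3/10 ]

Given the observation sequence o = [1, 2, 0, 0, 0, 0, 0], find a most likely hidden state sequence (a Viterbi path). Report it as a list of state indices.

path = [0, 2, 1, 1, 1, 1, 1]

t=0: δ = [1.500e-01, 2.000e-01, 6.000e-02]  (obs o_0=1)
t=1: δ = [1.200e-02, 2.000e-02, 3.150e-02]  ψ = [1, 1, 0]  (obs o_1=2)
t=2: δ = [2.520e-03, 5.040e-03, 3.360e-03]  ψ = [2, 2, 0]  (obs o_2=0)
t=3: δ = [2.688e-04, 1.008e-03, 7.056e-04]  ψ = [2, 1, 0]  (obs o_3=0)
t=4: δ = [5.645e-05, 2.016e-04, 1.210e-04]  ψ = [2, 1, 1]  (obs o_4=0)
t=5: δ = [9.677e-06, 4.032e-05, 2.419e-05]  ψ = [2, 1, 1]  (obs o_5=0)
t=6: δ = [1.935e-06, 8.064e-06, 4.838e-06]  ψ = [2, 1, 1]  (obs o_6=0)
backtrack: best end state = 1; path = [0, 2, 1, 1, 1, 1, 1]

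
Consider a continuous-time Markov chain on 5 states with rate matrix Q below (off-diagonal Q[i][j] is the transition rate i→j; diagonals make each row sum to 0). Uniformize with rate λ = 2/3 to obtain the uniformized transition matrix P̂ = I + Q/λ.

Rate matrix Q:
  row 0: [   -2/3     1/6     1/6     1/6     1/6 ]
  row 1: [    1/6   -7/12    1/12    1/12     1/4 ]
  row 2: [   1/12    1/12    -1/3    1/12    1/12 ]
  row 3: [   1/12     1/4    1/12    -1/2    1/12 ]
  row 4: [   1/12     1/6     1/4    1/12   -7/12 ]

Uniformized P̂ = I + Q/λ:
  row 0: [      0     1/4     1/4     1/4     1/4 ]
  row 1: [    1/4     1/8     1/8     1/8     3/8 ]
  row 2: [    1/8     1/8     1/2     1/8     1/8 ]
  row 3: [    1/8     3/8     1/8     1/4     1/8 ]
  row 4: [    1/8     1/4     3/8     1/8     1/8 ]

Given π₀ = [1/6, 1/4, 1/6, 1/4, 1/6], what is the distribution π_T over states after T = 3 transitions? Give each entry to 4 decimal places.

π = [0.1344, 0.2080, 0.2998, 0.1626, 0.1951]

t=0: π = [0.1667, 0.2500, 0.1667, 0.2500, 0.1667]
t=1: π = [0.1354, 0.2292, 0.2500, 0.1771, 0.2083]
t=2: π = [0.1367, 0.2122, 0.2878, 0.1641, 0.1992]
t=3: π = [0.1344, 0.2080, 0.2998, 0.1626, 0.1951]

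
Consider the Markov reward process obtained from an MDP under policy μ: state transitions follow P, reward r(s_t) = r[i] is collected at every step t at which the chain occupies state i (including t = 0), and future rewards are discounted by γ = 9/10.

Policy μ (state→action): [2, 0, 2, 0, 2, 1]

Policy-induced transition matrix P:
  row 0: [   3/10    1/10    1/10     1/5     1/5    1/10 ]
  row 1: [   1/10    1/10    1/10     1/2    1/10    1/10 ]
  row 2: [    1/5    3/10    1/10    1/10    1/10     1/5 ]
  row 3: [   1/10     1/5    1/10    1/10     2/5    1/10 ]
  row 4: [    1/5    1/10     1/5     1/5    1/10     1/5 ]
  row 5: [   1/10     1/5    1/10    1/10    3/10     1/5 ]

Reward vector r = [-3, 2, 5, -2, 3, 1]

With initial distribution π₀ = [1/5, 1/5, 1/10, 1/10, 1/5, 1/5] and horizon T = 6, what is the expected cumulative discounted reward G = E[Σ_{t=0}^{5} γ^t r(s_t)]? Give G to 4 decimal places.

G = 3.7160

t=0: π = [0.2000, 0.2000, 0.1000, 0.1000, 0.2000, 0.2000], E[r] = 0.9000, γ^t·E[r] = 0.900000, running G = 0.900000
t=1: π = [0.1700, 0.1500, 0.1200, 0.2200, 0.1900, 0.1500], E[r] = 0.6700, γ^t·E[r] = 0.603000, running G = 1.503000
t=2: π = [0.1650, 0.1610, 0.1190, 0.1960, 0.2130, 0.1460], E[r] = 0.8150, γ^t·E[r] = 0.660150, running G = 2.163150
t=3: π = [0.1662, 0.1580, 0.1213, 0.2022, 0.2045, 0.1478], E[r] = 0.7808, γ^t·E[r] = 0.569203, running G = 2.732353
t=4: π = [0.1658, 0.1593, 0.1205, 0.2003, 0.2068, 0.1474], E[r] = 0.7907, γ^t·E[r] = 0.518745, running G = 3.251099
t=5: π = [0.1659, 0.1589, 0.1207, 0.2010, 0.2061, 0.1475], E[r] = 0.7874, γ^t·E[r] = 0.464938, running G = 3.716037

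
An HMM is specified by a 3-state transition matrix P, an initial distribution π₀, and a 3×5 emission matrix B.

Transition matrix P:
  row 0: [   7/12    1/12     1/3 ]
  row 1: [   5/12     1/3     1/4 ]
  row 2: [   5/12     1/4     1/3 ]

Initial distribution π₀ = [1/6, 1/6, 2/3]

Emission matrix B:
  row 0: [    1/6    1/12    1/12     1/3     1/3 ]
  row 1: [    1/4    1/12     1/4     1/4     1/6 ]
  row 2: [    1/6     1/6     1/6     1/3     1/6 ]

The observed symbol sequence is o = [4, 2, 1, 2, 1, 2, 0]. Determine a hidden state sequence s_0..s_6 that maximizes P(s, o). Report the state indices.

t=0: δ = [5.556e-02, 2.778e-02, 1.111e-01]  (obs o_0=4)
t=1: δ = [3.858e-03, 6.944e-03, 6.173e-03]  ψ = [2, 2, 2]  (obs o_1=2)
t=2: δ = [2.411e-04, 1.929e-04, 3.429e-04]  ψ = [1, 1, 2]  (obs o_2=1)
t=3: δ = [1.191e-05, 2.143e-05, 1.905e-05]  ψ = [2, 2, 2]  (obs o_3=2)
t=4: δ = [7.442e-07, 5.954e-07, 1.058e-06]  ψ = [1, 1, 2]  (obs o_4=1)
t=5: δ = [3.675e-08, 6.615e-08, 5.880e-08]  ψ = [2, 2, 2]  (obs o_5=2)
t=6: δ = [4.594e-09, 5.513e-09, 3.267e-09]  ψ = [1, 1, 2]  (obs o_6=0)
backtrack: best end state = 1; path = [2, 2, 2, 2, 2, 1, 1]

path = [2, 2, 2, 2, 2, 1, 1]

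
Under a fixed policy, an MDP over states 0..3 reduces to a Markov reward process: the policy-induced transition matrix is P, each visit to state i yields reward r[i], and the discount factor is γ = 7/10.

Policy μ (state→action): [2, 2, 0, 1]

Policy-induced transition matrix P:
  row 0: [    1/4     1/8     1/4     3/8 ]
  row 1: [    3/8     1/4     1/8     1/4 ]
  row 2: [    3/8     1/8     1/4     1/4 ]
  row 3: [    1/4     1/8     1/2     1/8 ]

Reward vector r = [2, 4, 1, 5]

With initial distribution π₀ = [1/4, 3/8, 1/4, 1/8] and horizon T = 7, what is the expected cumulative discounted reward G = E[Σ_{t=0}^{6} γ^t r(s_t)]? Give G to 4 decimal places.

G = 8.6632

t=0: π = [0.2500, 0.3750, 0.2500, 0.1250], E[r] = 2.8750, γ^t·E[r] = 2.875000, running G = 2.875000
t=1: π = [0.3281, 0.1719, 0.2344, 0.2656], E[r] = 2.9063, γ^t·E[r] = 2.034375, running G = 4.909375
t=2: π = [0.3008, 0.1465, 0.2949, 0.2578], E[r] = 2.7715, γ^t·E[r] = 1.358027, running G = 6.267402
t=3: π = [0.3052, 0.1433, 0.2961, 0.2554], E[r] = 2.7566, γ^t·E[r] = 0.945511, running G = 7.212913
t=4: π = [0.3049, 0.1429, 0.2959, 0.2562], E[r] = 2.7586, γ^t·E[r] = 0.662334, running G = 7.875247
t=5: π = [0.3049, 0.1429, 0.2962, 0.2561], E[r] = 2.7578, γ^t·E[r] = 0.463504, running G = 8.338751
t=6: π = [0.3049, 0.1429, 0.2962, 0.2561], E[r] = 2.7578, γ^t·E[r] = 0.324457, running G = 8.663208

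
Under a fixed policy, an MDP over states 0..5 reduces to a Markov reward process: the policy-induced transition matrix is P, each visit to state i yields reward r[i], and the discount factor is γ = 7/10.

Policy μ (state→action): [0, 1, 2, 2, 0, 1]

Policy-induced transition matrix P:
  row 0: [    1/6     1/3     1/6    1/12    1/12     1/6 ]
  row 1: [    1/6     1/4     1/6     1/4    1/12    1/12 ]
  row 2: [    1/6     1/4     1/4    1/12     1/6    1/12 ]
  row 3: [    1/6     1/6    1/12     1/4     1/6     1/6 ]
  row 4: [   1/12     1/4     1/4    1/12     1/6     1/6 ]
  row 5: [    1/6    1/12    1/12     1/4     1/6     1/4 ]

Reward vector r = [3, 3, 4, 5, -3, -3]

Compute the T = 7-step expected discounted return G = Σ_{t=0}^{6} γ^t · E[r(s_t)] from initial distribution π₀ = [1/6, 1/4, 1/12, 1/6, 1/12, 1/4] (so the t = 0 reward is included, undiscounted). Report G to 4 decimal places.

G = 5.1276

t=0: π = [0.1667, 0.2500, 0.0833, 0.1667, 0.0833, 0.2500], E[r] = 1.4167, γ^t·E[r] = 1.416667, running G = 1.416667
t=1: π = [0.1597, 0.2083, 0.1458, 0.1944, 0.1319, 0.1597], E[r] = 1.7847, γ^t·E[r] = 1.249306, running G = 2.665972
t=2: π = [0.1557, 0.2205, 0.1603, 0.1771, 0.1360, 0.1505], E[r] = 1.7957, γ^t·E[r] = 0.879902, running G = 3.545874
t=3: π = [0.1553, 0.2231, 0.1641, 0.1747, 0.1353, 0.1475], E[r] = 1.8166, γ^t·E[r] = 0.623110, running G = 4.168984
t=4: π = [0.1554, 0.2238, 0.1648, 0.1742, 0.1351, 0.1467], E[r] = 1.8223, γ^t·E[r] = 0.437534, running G = 4.606518
t=5: π = [0.1554, 0.2240, 0.1649, 0.1741, 0.1351, 0.1465], E[r] = 1.8237, γ^t·E[r] = 0.306509, running G = 4.913027
t=6: π = [0.1554, 0.2240, 0.1649, 0.1741, 0.1351, 0.1465], E[r] = 1.8240, γ^t·E[r] = 0.214596, running G = 5.127623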